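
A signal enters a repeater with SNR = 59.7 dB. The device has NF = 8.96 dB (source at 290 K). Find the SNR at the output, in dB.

50.74 dB

By definition F = SNR_in/SNR_out, so in dB: SNR_out = SNR_in − NF
SNR_out = 59.7 − 8.96 = 50.74 dB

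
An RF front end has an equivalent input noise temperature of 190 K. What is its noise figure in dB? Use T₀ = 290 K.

F = 1 + T_e/T₀ = 1 + 190/290 = 1.65517
NF = 10 log₁₀(1.65517) = 2.19 dB

2.19 dB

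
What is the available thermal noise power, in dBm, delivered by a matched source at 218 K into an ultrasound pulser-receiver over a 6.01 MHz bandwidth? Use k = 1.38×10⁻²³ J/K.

P_n = kTB = 1.38×10⁻²³ × 218 × 6.01×10⁶ = 1.81×10⁻¹⁴ W
In dBm: 10 log₁₀(1.81×10⁻¹⁴ / 10⁻³) = −107.4 dBm

−107.4 dBm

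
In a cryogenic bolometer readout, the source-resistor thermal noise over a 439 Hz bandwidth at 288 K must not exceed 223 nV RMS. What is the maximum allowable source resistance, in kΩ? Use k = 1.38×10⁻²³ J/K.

7.13 kΩ

Johnson–Nyquist: V_n = √(4kTRB) ⇒ R = V_n² / (4kTB)
4kTB = 4 × 1.38×10⁻²³ × 288 × 4.39×10² = 6.98×10⁻¹⁸
R = (2.23×10⁻⁷)² / 6.98×10⁻¹⁸ = 7.13×10³ Ω = 7.13 kΩ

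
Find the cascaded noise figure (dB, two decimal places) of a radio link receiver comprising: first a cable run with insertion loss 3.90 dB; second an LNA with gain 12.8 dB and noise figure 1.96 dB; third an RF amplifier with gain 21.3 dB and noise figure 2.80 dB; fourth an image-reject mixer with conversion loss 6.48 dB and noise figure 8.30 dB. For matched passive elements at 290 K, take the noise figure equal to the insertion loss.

6.00 dB

Convert to linear (a loss of L dB is a gain of −L dB): F_i = 10^(NF_i/10), G_i = 10^(G_i,dB/10)
  Stage 1: F_1 = 10^(3.90/10) = 2.455, G_1 = 10^(−3.90/10) = 0.4074
  Stage 2: F_2 = 10^(1.96/10) = 1.570, G_2 = 10^(12.8/10) = 19.05
  Stage 3: F_3 = 10^(2.80/10) = 1.905, G_3 = 10^(21.3/10) = 134.9
  Stage 4: F_4 = 10^(8.30/10) = 6.761, G_4 = 10^(−6.48/10) = 0.2249
Friis cascade:
  F = 2.455 + (1.570 − 1)/0.4074 + (1.905 − 1)/7.762 + (6.761 − 1)/1047 = 3.977
NF = 10 log₁₀(3.977) = 6.00 dB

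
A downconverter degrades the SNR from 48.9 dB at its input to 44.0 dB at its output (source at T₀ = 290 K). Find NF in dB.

4.9 dB

NF (dB) = SNR_in(dB) − SNR_out(dB) when the source is at T₀
NF = 48.9 − 44.0 = 4.9 dB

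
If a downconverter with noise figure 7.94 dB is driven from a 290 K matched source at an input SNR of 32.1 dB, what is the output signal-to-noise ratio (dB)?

24.16 dB

By definition F = SNR_in/SNR_out, so in dB: SNR_out = SNR_in − NF
SNR_out = 32.1 − 7.94 = 24.16 dB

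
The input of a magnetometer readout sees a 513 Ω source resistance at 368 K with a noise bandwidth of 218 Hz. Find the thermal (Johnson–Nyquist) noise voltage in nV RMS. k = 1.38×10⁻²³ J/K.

47.7 nV

V_n = √(4kTRB)
4kTRB = 4 × 1.38×10⁻²³ × 368 × 5.13×10² × 2.18×10² = 2.27×10⁻¹⁵ V²
V_n = √(2.27×10⁻¹⁵) = 4.77×10⁻⁸ V = 47.7 nV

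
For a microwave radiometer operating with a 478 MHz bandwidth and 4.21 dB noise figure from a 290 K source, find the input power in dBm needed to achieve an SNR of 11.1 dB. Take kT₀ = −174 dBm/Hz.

Sensitivity = −174 + 10 log₁₀(B) + NF + SNR_min
= −174 + 86.79 + 4.21 + 11.1
= −71.90 dBm → −71.9 dBm

−71.9 dBm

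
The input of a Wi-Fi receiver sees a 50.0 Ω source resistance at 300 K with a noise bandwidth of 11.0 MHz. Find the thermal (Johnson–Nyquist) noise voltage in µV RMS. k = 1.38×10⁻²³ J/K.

V_n = √(4kTRB)
4kTRB = 4 × 1.38×10⁻²³ × 300 × 5.00×10¹ × 1.10×10⁷ = 9.11×10⁻¹² V²
V_n = √(9.11×10⁻¹²) = 3.02×10⁻⁶ V = 3.02 µV

3.02 µV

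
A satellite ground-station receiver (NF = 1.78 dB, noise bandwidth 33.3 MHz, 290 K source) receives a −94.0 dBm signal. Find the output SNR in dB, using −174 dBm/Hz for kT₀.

3.0 dB

Noise floor: N = −174 + 10 log₁₀(B) + NF
10 log₁₀(3.33×10⁷) = 75.22 dB
N = −174 + 75.22 + 1.78 = −97.00 dBm
SNR = P_sig − N = −94.0 − (−97.00) = 3.00 dB → 3.0 dB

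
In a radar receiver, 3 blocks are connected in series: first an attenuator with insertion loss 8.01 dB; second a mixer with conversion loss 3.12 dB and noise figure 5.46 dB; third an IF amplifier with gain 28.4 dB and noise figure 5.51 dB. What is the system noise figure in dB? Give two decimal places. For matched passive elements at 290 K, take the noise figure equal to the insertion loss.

Convert to linear (a loss of L dB is a gain of −L dB): F_i = 10^(NF_i/10), G_i = 10^(G_i,dB/10)
  Stage 1: F_1 = 10^(8.01/10) = 6.324, G_1 = 10^(−8.01/10) = 0.1581
  Stage 2: F_2 = 10^(5.46/10) = 3.516, G_2 = 10^(−3.12/10) = 0.4875
  Stage 3: F_3 = 10^(5.51/10) = 3.556, G_3 = 10^(28.4/10) = 691.8
Friis cascade:
  F = 6.324 + (3.516 − 1)/0.1581 + (3.556 − 1)/0.07709 = 55.39
NF = 10 log₁₀(55.39) = 17.43 dB

17.43 dB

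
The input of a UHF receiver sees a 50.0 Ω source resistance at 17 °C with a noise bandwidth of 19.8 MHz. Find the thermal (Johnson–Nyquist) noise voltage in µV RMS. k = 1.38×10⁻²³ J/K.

T = 17 °C + 273.15 = 290.15 K
V_n = √(4kTRB)
4kTRB = 4 × 1.38×10⁻²³ × 290.15 × 5.00×10¹ × 1.98×10⁷ = 1.59×10⁻¹¹ V²
V_n = √(1.59×10⁻¹¹) = 3.98×10⁻⁶ V = 3.98 µV

3.98 µV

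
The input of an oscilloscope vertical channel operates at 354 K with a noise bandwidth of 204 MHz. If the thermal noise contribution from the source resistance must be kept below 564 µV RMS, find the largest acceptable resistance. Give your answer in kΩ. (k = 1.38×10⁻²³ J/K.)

Johnson–Nyquist: V_n = √(4kTRB) ⇒ R = V_n² / (4kTB)
4kTB = 4 × 1.38×10⁻²³ × 354 × 2.04×10⁸ = 3.99×10⁻¹²
R = (5.64×10⁻⁴)² / 3.99×10⁻¹² = 7.98×10⁴ Ω = 79.8 kΩ

79.8 kΩ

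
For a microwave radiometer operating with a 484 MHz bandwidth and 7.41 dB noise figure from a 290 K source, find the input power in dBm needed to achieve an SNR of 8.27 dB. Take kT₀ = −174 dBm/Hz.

Sensitivity = −174 + 10 log₁₀(B) + NF + SNR_min
= −174 + 86.85 + 7.41 + 8.27
= −71.47 dBm → −71.5 dBm

−71.5 dBm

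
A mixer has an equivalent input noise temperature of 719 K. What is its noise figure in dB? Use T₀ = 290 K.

5.41 dB

F = 1 + T_e/T₀ = 1 + 719/290 = 3.47931
NF = 10 log₁₀(3.47931) = 5.41 dB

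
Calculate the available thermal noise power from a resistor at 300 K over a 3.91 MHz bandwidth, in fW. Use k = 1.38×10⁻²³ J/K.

16.2 fW

P_n = kTB = 1.38×10⁻²³ × 300 × 3.91×10⁶ = 1.62×10⁻¹⁴ W = 16.2 fW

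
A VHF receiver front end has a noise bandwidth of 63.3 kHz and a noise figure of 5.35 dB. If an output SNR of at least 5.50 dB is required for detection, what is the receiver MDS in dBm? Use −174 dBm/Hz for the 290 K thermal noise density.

Sensitivity = −174 + 10 log₁₀(B) + NF + SNR_min
= −174 + 48.01 + 5.35 + 5.50
= −115.14 dBm → −115.1 dBm

−115.1 dBm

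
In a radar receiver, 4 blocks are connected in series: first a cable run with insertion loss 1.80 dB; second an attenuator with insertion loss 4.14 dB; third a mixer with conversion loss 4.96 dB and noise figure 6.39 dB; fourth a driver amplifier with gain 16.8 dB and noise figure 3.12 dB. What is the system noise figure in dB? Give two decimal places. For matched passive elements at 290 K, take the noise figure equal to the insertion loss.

Convert to linear (a loss of L dB is a gain of −L dB): F_i = 10^(NF_i/10), G_i = 10^(G_i,dB/10)
  Stage 1: F_1 = 10^(1.80/10) = 1.514, G_1 = 10^(−1.80/10) = 0.6607
  Stage 2: F_2 = 10^(4.14/10) = 2.594, G_2 = 10^(−4.14/10) = 0.3855
  Stage 3: F_3 = 10^(6.39/10) = 4.355, G_3 = 10^(−4.96/10) = 0.3192
  Stage 4: F_4 = 10^(3.12/10) = 2.051, G_4 = 10^(16.8/10) = 47.86
Friis cascade:
  F = 1.514 + (2.594 − 1)/0.6607 + (4.355 − 1)/0.2547 + (2.051 − 1)/0.08128 = 30.03
NF = 10 log₁₀(30.03) = 14.78 dB

14.78 dB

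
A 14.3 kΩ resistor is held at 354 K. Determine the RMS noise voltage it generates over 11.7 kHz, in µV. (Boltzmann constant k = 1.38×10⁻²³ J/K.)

1.81 µV

V_n = √(4kTRB)
4kTRB = 4 × 1.38×10⁻²³ × 354 × 1.43×10⁴ × 1.17×10⁴ = 3.27×10⁻¹² V²
V_n = √(3.27×10⁻¹²) = 1.81×10⁻⁶ V = 1.81 µV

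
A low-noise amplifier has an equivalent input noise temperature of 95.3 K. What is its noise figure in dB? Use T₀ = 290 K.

1.23 dB

F = 1 + T_e/T₀ = 1 + 95.3/290 = 1.32862
NF = 10 log₁₀(1.32862) = 1.23 dB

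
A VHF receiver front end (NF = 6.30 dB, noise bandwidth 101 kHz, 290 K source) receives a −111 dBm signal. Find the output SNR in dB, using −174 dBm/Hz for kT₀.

Noise floor: N = −174 + 10 log₁₀(B) + NF
10 log₁₀(1.01×10⁵) = 50.04 dB
N = −174 + 50.04 + 6.30 = −117.66 dBm
SNR = P_sig − N = −111 − (−117.66) = 6.66 dB → 6.7 dB

6.7 dB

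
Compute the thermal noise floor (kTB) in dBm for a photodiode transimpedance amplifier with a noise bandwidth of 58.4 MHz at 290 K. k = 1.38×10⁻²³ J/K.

−96.3 dBm

P_n = kTB = 1.38×10⁻²³ × 290 × 5.84×10⁷ = 2.34×10⁻¹³ W
In dBm: 10 log₁₀(2.34×10⁻¹³ / 10⁻³) = −96.3 dBm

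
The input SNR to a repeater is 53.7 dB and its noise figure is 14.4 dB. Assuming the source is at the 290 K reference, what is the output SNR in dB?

By definition F = SNR_in/SNR_out, so in dB: SNR_out = SNR_in − NF
SNR_out = 53.7 − 14.4 = 39.3 dB

39.3 dB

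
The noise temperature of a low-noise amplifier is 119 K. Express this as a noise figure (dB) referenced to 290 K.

F = 1 + T_e/T₀ = 1 + 119/290 = 1.41034
NF = 10 log₁₀(1.41034) = 1.49 dB

1.49 dB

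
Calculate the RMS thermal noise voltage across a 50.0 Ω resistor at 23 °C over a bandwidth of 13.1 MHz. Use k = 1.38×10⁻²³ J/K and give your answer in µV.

T = 23 °C + 273.15 = 296.15 K
V_n = √(4kTRB)
4kTRB = 4 × 1.38×10⁻²³ × 296.15 × 5.00×10¹ × 1.31×10⁷ = 1.07×10⁻¹¹ V²
V_n = √(1.07×10⁻¹¹) = 3.27×10⁻⁶ V = 3.27 µV

3.27 µV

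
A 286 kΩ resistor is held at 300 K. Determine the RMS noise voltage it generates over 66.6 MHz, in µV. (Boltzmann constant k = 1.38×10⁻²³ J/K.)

562 µV

V_n = √(4kTRB)
4kTRB = 4 × 1.38×10⁻²³ × 300 × 2.86×10⁵ × 6.66×10⁷ = 3.15×10⁻⁷ V²
V_n = √(3.15×10⁻⁷) = 5.62×10⁻⁴ V = 562 µV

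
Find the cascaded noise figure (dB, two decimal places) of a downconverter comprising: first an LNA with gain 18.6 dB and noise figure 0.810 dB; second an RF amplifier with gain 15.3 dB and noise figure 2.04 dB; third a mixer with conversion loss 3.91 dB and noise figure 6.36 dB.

Convert to linear (a loss of L dB is a gain of −L dB): F_i = 10^(NF_i/10), G_i = 10^(G_i,dB/10)
  Stage 1: F_1 = 10^(0.810/10) = 1.205, G_1 = 10^(18.6/10) = 72.44
  Stage 2: F_2 = 10^(2.04/10) = 1.600, G_2 = 10^(15.3/10) = 33.88
  Stage 3: F_3 = 10^(6.36/10) = 4.325, G_3 = 10^(−3.91/10) = 0.4064
Friis cascade:
  F = 1.205 + (1.600 − 1)/72.44 + (4.325 − 1)/2455 = 1.215
NF = 10 log₁₀(1.215) = 0.84 dB

0.84 dB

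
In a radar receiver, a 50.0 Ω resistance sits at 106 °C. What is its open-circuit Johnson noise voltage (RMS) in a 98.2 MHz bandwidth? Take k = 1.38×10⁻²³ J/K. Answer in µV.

10.1 µV

T = 106 °C + 273.15 = 379.15 K
V_n = √(4kTRB)
4kTRB = 4 × 1.38×10⁻²³ × 379.15 × 5.00×10¹ × 9.82×10⁷ = 1.03×10⁻¹⁰ V²
V_n = √(1.03×10⁻¹⁰) = 1.01×10⁻⁵ V = 10.1 µV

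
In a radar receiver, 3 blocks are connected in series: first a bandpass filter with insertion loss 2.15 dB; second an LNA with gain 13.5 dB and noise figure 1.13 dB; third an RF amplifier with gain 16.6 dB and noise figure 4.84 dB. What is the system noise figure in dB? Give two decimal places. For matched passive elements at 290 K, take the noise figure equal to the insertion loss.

Convert to linear (a loss of L dB is a gain of −L dB): F_i = 10^(NF_i/10), G_i = 10^(G_i,dB/10)
  Stage 1: F_1 = 10^(2.15/10) = 1.641, G_1 = 10^(−2.15/10) = 0.6095
  Stage 2: F_2 = 10^(1.13/10) = 1.297, G_2 = 10^(13.5/10) = 22.39
  Stage 3: F_3 = 10^(4.84/10) = 3.048, G_3 = 10^(16.6/10) = 45.71
Friis cascade:
  F = 1.641 + (1.297 − 1)/0.6095 + (3.048 − 1)/13.65 = 2.278
NF = 10 log₁₀(2.278) = 3.58 dB

3.58 dB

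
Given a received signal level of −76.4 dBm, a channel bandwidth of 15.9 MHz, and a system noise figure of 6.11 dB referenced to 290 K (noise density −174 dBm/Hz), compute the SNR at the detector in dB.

19.5 dB

Noise floor: N = −174 + 10 log₁₀(B) + NF
10 log₁₀(1.59×10⁷) = 72.01 dB
N = −174 + 72.01 + 6.11 = −95.88 dBm
SNR = P_sig − N = −76.4 − (−95.88) = 19.48 dB → 19.5 dB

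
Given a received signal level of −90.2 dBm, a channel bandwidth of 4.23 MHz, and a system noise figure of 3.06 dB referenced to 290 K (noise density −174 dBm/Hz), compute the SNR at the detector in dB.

Noise floor: N = −174 + 10 log₁₀(B) + NF
10 log₁₀(4.23×10⁶) = 66.26 dB
N = −174 + 66.26 + 3.06 = −104.68 dBm
SNR = P_sig − N = −90.2 − (−104.68) = 14.48 dB → 14.5 dB

14.5 dB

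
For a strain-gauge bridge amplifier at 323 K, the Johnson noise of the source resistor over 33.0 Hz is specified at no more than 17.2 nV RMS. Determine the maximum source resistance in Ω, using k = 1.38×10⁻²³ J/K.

503 Ω

Johnson–Nyquist: V_n = √(4kTRB) ⇒ R = V_n² / (4kTB)
4kTB = 4 × 1.38×10⁻²³ × 323 × 3.30×10¹ = 5.88×10⁻¹⁹
R = (1.72×10⁻⁸)² / 5.88×10⁻¹⁹ = 5.03×10² Ω = 503 Ω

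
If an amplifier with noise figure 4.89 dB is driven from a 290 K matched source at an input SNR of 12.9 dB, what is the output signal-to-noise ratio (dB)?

8.01 dB

By definition F = SNR_in/SNR_out, so in dB: SNR_out = SNR_in − NF
SNR_out = 12.9 − 4.89 = 8.01 dB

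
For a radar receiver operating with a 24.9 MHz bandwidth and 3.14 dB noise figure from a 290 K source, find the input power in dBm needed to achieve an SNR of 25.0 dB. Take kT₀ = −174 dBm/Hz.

Sensitivity = −174 + 10 log₁₀(B) + NF + SNR_min
= −174 + 73.96 + 3.14 + 25.0
= −71.90 dBm → −71.9 dBm

−71.9 dBm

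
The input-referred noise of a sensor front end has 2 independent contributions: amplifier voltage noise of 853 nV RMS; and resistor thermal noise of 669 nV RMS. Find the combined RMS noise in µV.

Uncorrelated sources add in power (mean-square): V_tot = √(ΣV_i²)
V_tot = √[(8.53×10⁻⁷)² + (6.69×10⁻⁷)²] = 1.08×10⁻⁶ V = 1.08 µV

1.08 µV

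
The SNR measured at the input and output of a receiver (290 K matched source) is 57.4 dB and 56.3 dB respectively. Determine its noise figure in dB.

1.1 dB

NF (dB) = SNR_in(dB) − SNR_out(dB) when the source is at T₀
NF = 57.4 − 56.3 = 1.1 dB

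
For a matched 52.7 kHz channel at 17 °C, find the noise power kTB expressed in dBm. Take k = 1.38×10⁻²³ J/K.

T = 17 °C + 273.15 = 290.15 K
P_n = kTB = 1.38×10⁻²³ × 290.15 × 5.27×10⁴ = 2.11×10⁻¹⁶ W
In dBm: 10 log₁₀(2.11×10⁻¹⁶ / 10⁻³) = −126.8 dBm

−126.8 dBm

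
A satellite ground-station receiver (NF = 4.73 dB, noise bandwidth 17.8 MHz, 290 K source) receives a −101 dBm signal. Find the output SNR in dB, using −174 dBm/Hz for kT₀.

Noise floor: N = −174 + 10 log₁₀(B) + NF
10 log₁₀(1.78×10⁷) = 72.5 dB
N = −174 + 72.5 + 4.73 = −96.77 dBm
SNR = P_sig − N = −101 − (−96.77) = −4.23 dB → −4.2 dB

−4.2 dB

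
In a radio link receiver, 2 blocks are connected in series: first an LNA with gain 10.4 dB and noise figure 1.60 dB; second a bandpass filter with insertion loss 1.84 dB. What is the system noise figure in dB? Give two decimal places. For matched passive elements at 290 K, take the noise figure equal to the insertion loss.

Convert to linear (a loss of L dB is a gain of −L dB): F_i = 10^(NF_i/10), G_i = 10^(G_i,dB/10)
  Stage 1: F_1 = 10^(1.60/10) = 1.445, G_1 = 10^(10.4/10) = 10.96
  Stage 2: F_2 = 10^(1.84/10) = 1.528, G_2 = 10^(−1.84/10) = 0.6546
Friis cascade:
  F = 1.445 + (1.528 − 1)/10.96 = 1.494
NF = 10 log₁₀(1.494) = 1.74 dB

1.74 dB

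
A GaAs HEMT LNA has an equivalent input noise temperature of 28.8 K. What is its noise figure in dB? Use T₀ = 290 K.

0.411 dB

F = 1 + T_e/T₀ = 1 + 28.8/290 = 1.09931
NF = 10 log₁₀(1.09931) = 0.411 dB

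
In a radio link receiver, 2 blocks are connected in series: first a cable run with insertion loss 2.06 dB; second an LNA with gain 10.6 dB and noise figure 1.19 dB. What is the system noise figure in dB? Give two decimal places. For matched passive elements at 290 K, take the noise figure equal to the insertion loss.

3.25 dB

Convert to linear (a loss of L dB is a gain of −L dB): F_i = 10^(NF_i/10), G_i = 10^(G_i,dB/10)
  Stage 1: F_1 = 10^(2.06/10) = 1.607, G_1 = 10^(−2.06/10) = 0.6223
  Stage 2: F_2 = 10^(1.19/10) = 1.315, G_2 = 10^(10.6/10) = 11.48
Friis cascade:
  F = 1.607 + (1.315 − 1)/0.6223 = 2.113
NF = 10 log₁₀(2.113) = 3.25 dB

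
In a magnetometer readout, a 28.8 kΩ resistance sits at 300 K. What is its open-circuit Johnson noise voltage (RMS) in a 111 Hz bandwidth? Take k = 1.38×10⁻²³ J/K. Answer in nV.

230 nV

V_n = √(4kTRB)
4kTRB = 4 × 1.38×10⁻²³ × 300 × 2.88×10⁴ × 1.11×10² = 5.29×10⁻¹⁴ V²
V_n = √(5.29×10⁻¹⁴) = 2.30×10⁻⁷ V = 230 nV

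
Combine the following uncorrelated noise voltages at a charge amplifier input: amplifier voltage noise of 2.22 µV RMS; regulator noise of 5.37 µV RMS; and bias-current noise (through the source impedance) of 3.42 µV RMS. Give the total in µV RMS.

6.74 µV

Uncorrelated sources add in power (mean-square): V_tot = √(ΣV_i²)
V_tot = √[(2.22×10⁻⁶)² + (5.37×10⁻⁶)² + (3.42×10⁻⁶)²] = 6.74×10⁻⁶ V = 6.74 µV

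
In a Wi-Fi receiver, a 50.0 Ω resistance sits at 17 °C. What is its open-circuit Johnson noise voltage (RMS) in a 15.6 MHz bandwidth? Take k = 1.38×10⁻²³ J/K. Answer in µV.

T = 17 °C + 273.15 = 290.15 K
V_n = √(4kTRB)
4kTRB = 4 × 1.38×10⁻²³ × 290.15 × 5.00×10¹ × 1.56×10⁷ = 1.25×10⁻¹¹ V²
V_n = √(1.25×10⁻¹¹) = 3.53×10⁻⁶ V = 3.53 µV

3.53 µV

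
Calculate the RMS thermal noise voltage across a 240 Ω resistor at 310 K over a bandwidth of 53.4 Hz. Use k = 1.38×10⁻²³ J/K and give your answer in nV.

14.8 nV

V_n = √(4kTRB)
4kTRB = 4 × 1.38×10⁻²³ × 310 × 2.40×10² × 5.34×10¹ = 2.19×10⁻¹⁶ V²
V_n = √(2.19×10⁻¹⁶) = 1.48×10⁻⁸ V = 14.8 nV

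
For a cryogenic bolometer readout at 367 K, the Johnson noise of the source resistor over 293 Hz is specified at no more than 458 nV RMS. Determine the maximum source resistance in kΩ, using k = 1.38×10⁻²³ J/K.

35.3 kΩ

Johnson–Nyquist: V_n = √(4kTRB) ⇒ R = V_n² / (4kTB)
4kTB = 4 × 1.38×10⁻²³ × 367 × 2.93×10² = 5.94×10⁻¹⁸
R = (4.58×10⁻⁷)² / 5.94×10⁻¹⁸ = 3.53×10⁴ Ω = 35.3 kΩ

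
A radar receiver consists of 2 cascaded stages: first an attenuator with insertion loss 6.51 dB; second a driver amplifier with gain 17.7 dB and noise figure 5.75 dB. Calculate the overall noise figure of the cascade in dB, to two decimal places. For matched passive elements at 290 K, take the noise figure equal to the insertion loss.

Convert to linear (a loss of L dB is a gain of −L dB): F_i = 10^(NF_i/10), G_i = 10^(G_i,dB/10)
  Stage 1: F_1 = 10^(6.51/10) = 4.477, G_1 = 10^(−6.51/10) = 0.2234
  Stage 2: F_2 = 10^(5.75/10) = 3.758, G_2 = 10^(17.7/10) = 58.88
Friis cascade:
  F = 4.477 + (3.758 − 1)/0.2234 = 16.83
NF = 10 log₁₀(16.83) = 12.26 dB

12.26 dB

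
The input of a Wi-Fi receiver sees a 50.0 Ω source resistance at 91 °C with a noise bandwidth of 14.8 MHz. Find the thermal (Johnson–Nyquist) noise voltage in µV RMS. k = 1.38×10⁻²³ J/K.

3.86 µV

T = 91 °C + 273.15 = 364.15 K
V_n = √(4kTRB)
4kTRB = 4 × 1.38×10⁻²³ × 364.15 × 5.00×10¹ × 1.48×10⁷ = 1.49×10⁻¹¹ V²
V_n = √(1.49×10⁻¹¹) = 3.86×10⁻⁶ V = 3.86 µV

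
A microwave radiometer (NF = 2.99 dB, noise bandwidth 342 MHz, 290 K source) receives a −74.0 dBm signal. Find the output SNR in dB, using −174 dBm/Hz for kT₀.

Noise floor: N = −174 + 10 log₁₀(B) + NF
10 log₁₀(3.42×10⁸) = 85.34 dB
N = −174 + 85.34 + 2.99 = −85.67 dBm
SNR = P_sig − N = −74.0 − (−85.67) = 11.67 dB → 11.7 dB

11.7 dB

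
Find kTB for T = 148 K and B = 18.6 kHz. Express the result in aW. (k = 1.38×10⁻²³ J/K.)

P_n = kTB = 1.38×10⁻²³ × 148 × 1.86×10⁴ = 3.80×10⁻¹⁷ W = 38.0 aW

38.0 aW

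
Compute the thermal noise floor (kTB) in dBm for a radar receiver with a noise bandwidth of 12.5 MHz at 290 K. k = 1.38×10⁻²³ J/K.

P_n = kTB = 1.38×10⁻²³ × 290 × 1.25×10⁷ = 5.00×10⁻¹⁴ W
In dBm: 10 log₁₀(5.00×10⁻¹⁴ / 10⁻³) = −103.0 dBm

−103.0 dBm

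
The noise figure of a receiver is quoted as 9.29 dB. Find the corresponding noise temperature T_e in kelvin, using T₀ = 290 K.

2173 K

F = 10^(9.29/10) = 8.4918
T_e = (F − 1)·T₀ = (8.4918 − 1) × 290 = 2173 K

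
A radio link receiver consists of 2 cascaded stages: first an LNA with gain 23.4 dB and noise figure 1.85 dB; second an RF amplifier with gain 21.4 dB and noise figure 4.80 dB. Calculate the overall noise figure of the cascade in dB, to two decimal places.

Convert to linear (a loss of L dB is a gain of −L dB): F_i = 10^(NF_i/10), G_i = 10^(G_i,dB/10)
  Stage 1: F_1 = 10^(1.85/10) = 1.531, G_1 = 10^(23.4/10) = 218.8
  Stage 2: F_2 = 10^(4.80/10) = 3.020, G_2 = 10^(21.4/10) = 138.0
Friis cascade:
  F = 1.531 + (3.020 − 1)/218.8 = 1.540
NF = 10 log₁₀(1.540) = 1.88 dB

1.88 dB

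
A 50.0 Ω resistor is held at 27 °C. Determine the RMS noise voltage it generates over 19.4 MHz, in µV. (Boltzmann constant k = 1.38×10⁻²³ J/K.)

4.01 µV

T = 27 °C + 273.15 = 300.15 K
V_n = √(4kTRB)
4kTRB = 4 × 1.38×10⁻²³ × 300.15 × 5.00×10¹ × 1.94×10⁷ = 1.61×10⁻¹¹ V²
V_n = √(1.61×10⁻¹¹) = 4.01×10⁻⁶ V = 4.01 µV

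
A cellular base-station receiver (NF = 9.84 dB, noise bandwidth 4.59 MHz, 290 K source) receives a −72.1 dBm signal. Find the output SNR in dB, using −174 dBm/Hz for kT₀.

Noise floor: N = −174 + 10 log₁₀(B) + NF
10 log₁₀(4.59×10⁶) = 66.62 dB
N = −174 + 66.62 + 9.84 = −97.54 dBm
SNR = P_sig − N = −72.1 − (−97.54) = 25.44 dB → 25.4 dB

25.4 dB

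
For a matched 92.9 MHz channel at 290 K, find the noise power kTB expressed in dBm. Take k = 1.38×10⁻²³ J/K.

−94.3 dBm

P_n = kTB = 1.38×10⁻²³ × 290 × 9.29×10⁷ = 3.72×10⁻¹³ W
In dBm: 10 log₁₀(3.72×10⁻¹³ / 10⁻³) = −94.3 dBm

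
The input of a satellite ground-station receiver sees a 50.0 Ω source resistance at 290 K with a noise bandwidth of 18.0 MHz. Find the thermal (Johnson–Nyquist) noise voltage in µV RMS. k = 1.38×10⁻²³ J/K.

V_n = √(4kTRB)
4kTRB = 4 × 1.38×10⁻²³ × 290 × 5.00×10¹ × 1.80×10⁷ = 1.44×10⁻¹¹ V²
V_n = √(1.44×10⁻¹¹) = 3.80×10⁻⁶ V = 3.80 µV

3.80 µV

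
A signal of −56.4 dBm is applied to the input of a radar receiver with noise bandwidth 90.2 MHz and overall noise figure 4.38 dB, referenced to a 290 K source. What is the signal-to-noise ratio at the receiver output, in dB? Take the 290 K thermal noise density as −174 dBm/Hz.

33.7 dB

Noise floor: N = −174 + 10 log₁₀(B) + NF
10 log₁₀(9.02×10⁷) = 79.55 dB
N = −174 + 79.55 + 4.38 = −90.07 dBm
SNR = P_sig − N = −56.4 − (−90.07) = 33.67 dB → 33.7 dB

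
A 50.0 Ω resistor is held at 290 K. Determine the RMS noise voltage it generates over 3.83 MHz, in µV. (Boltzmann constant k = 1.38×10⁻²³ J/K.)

V_n = √(4kTRB)
4kTRB = 4 × 1.38×10⁻²³ × 290 × 5.00×10¹ × 3.83×10⁶ = 3.07×10⁻¹² V²
V_n = √(3.07×10⁻¹²) = 1.75×10⁻⁶ V = 1.75 µV

1.75 µV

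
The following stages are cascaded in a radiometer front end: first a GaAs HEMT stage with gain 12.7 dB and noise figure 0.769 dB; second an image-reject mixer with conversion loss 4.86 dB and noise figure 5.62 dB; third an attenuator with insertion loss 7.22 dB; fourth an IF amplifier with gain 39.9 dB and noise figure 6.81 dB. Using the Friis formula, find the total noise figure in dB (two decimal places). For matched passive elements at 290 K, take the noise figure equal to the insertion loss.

Convert to linear (a loss of L dB is a gain of −L dB): F_i = 10^(NF_i/10), G_i = 10^(G_i,dB/10)
  Stage 1: F_1 = 10^(0.769/10) = 1.194, G_1 = 10^(12.7/10) = 18.62
  Stage 2: F_2 = 10^(5.62/10) = 3.648, G_2 = 10^(−4.86/10) = 0.3266
  Stage 3: F_3 = 10^(7.22/10) = 5.272, G_3 = 10^(−7.22/10) = 0.1897
  Stage 4: F_4 = 10^(6.81/10) = 4.797, G_4 = 10^(39.9/10) = 9772
Friis cascade:
  F = 1.194 + (3.648 − 1)/18.62 + (5.272 − 1)/6.081 + (4.797 − 1)/1.153 = 5.331
NF = 10 log₁₀(5.331) = 7.27 dB

7.27 dB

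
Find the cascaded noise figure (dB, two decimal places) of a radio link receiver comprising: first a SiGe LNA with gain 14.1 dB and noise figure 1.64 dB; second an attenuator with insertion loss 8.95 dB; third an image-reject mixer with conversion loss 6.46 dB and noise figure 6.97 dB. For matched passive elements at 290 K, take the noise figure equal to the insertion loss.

4.68 dB

Convert to linear (a loss of L dB is a gain of −L dB): F_i = 10^(NF_i/10), G_i = 10^(G_i,dB/10)
  Stage 1: F_1 = 10^(1.64/10) = 1.459, G_1 = 10^(14.1/10) = 25.70
  Stage 2: F_2 = 10^(8.95/10) = 7.852, G_2 = 10^(−8.95/10) = 0.1274
  Stage 3: F_3 = 10^(6.97/10) = 4.977, G_3 = 10^(−6.46/10) = 0.2259
Friis cascade:
  F = 1.459 + (7.852 − 1)/25.70 + (4.977 − 1)/3.273 = 2.940
NF = 10 log₁₀(2.940) = 4.68 dB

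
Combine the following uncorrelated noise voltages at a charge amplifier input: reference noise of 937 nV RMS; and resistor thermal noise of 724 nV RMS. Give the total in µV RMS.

Uncorrelated sources add in power (mean-square): V_tot = √(ΣV_i²)
V_tot = √[(9.37×10⁻⁷)² + (7.24×10⁻⁷)²] = 1.18×10⁻⁶ V = 1.18 µV

1.18 µV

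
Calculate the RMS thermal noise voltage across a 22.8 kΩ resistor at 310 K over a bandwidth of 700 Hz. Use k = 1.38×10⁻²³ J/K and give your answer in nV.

V_n = √(4kTRB)
4kTRB = 4 × 1.38×10⁻²³ × 310 × 2.28×10⁴ × 7.00×10² = 2.73×10⁻¹³ V²
V_n = √(2.73×10⁻¹³) = 5.23×10⁻⁷ V = 523 nV

523 nV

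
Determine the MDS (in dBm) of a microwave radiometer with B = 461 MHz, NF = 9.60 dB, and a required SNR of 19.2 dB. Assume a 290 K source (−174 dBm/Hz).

−58.6 dBm

Sensitivity = −174 + 10 log₁₀(B) + NF + SNR_min
= −174 + 86.64 + 9.60 + 19.2
= −58.56 dBm → −58.6 dBm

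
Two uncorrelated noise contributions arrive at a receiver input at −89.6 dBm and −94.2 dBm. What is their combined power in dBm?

−88.3 dBm

Convert to linear, add, convert back:
P₁ = 1.10×10⁻¹² W, P₂ = 3.80×10⁻¹³ W
P_tot = 1.48×10⁻¹² W → 10 log₁₀(P_tot / 10⁻³) = −88.3 dBm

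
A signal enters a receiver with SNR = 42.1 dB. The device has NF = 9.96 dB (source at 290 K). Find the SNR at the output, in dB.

32.14 dB

By definition F = SNR_in/SNR_out, so in dB: SNR_out = SNR_in − NF
SNR_out = 42.1 − 9.96 = 32.14 dB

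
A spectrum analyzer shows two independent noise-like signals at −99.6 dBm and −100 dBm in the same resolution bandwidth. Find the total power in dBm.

−96.8 dBm

Convert to linear, add, convert back:
P₁ = 1.10×10⁻¹³ W, P₂ = 1.00×10⁻¹³ W
P_tot = 2.10×10⁻¹³ W → 10 log₁₀(P_tot / 10⁻³) = −96.8 dBm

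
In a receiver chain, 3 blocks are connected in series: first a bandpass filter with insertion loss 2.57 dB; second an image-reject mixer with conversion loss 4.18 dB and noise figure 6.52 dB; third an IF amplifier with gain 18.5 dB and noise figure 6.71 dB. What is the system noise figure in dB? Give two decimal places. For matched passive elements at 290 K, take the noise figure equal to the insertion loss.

14.08 dB

Convert to linear (a loss of L dB is a gain of −L dB): F_i = 10^(NF_i/10), G_i = 10^(G_i,dB/10)
  Stage 1: F_1 = 10^(2.57/10) = 1.807, G_1 = 10^(−2.57/10) = 0.5534
  Stage 2: F_2 = 10^(6.52/10) = 4.487, G_2 = 10^(−4.18/10) = 0.3819
  Stage 3: F_3 = 10^(6.71/10) = 4.688, G_3 = 10^(18.5/10) = 70.79
Friis cascade:
  F = 1.807 + (4.487 − 1)/0.5534 + (4.688 − 1)/0.2113 = 25.56
NF = 10 log₁₀(25.56) = 14.08 dB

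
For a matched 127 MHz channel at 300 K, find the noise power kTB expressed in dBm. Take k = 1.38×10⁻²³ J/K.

−92.8 dBm

P_n = kTB = 1.38×10⁻²³ × 300 × 1.27×10⁸ = 5.26×10⁻¹³ W
In dBm: 10 log₁₀(5.26×10⁻¹³ / 10⁻³) = −92.8 dBm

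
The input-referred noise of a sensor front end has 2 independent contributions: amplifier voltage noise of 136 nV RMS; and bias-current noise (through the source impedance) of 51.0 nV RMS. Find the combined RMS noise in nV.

145 nV

Uncorrelated sources add in power (mean-square): V_tot = √(ΣV_i²)
V_tot = √[(1.36×10⁻⁷)² + (5.10×10⁻⁸)²] = 1.45×10⁻⁷ V = 145 nV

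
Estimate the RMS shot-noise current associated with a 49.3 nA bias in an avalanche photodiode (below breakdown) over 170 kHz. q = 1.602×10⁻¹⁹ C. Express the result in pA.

I_n = √(2qI·B)
2qI·B = 2 × 1.602×10⁻¹⁹ × 4.93×10⁻⁸ × 1.70×10⁵ = 2.69×10⁻²¹ A²
I_n = √(2.69×10⁻²¹) = 5.18×10⁻¹¹ A = 51.8 pA

51.8 pA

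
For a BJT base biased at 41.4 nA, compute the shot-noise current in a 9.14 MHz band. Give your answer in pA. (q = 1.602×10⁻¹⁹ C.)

348 pA

I_n = √(2qI·B)
2qI·B = 2 × 1.602×10⁻¹⁹ × 4.14×10⁻⁸ × 9.14×10⁶ = 1.21×10⁻¹⁹ A²
I_n = √(1.21×10⁻¹⁹) = 3.48×10⁻¹⁰ A = 348 pA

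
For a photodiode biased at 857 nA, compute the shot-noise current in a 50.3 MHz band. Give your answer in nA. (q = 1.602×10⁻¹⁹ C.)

3.72 nA

I_n = √(2qI·B)
2qI·B = 2 × 1.602×10⁻¹⁹ × 8.57×10⁻⁷ × 5.03×10⁷ = 1.38×10⁻¹⁷ A²
I_n = √(1.38×10⁻¹⁷) = 3.72×10⁻⁹ A = 3.72 nA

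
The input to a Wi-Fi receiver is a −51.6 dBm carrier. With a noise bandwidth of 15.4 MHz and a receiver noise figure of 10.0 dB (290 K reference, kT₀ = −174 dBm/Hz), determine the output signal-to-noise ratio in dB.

Noise floor: N = −174 + 10 log₁₀(B) + NF
10 log₁₀(1.54×10⁷) = 71.88 dB
N = −174 + 71.88 + 10.0 = −92.12 dBm
SNR = P_sig − N = −51.6 − (−92.12) = 40.52 dB → 40.5 dB

40.5 dB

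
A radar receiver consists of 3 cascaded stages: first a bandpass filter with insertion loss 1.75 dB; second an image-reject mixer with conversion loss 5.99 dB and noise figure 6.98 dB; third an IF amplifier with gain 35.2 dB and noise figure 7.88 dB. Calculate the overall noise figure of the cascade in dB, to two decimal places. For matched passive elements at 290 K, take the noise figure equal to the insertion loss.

Convert to linear (a loss of L dB is a gain of −L dB): F_i = 10^(NF_i/10), G_i = 10^(G_i,dB/10)
  Stage 1: F_1 = 10^(1.75/10) = 1.496, G_1 = 10^(−1.75/10) = 0.6683
  Stage 2: F_2 = 10^(6.98/10) = 4.989, G_2 = 10^(−5.99/10) = 0.2518
  Stage 3: F_3 = 10^(7.88/10) = 6.138, G_3 = 10^(35.2/10) = 3311
Friis cascade:
  F = 1.496 + (4.989 − 1)/0.6683 + (6.138 − 1)/0.1683 = 38.00
NF = 10 log₁₀(38.00) = 15.80 dB

15.80 dB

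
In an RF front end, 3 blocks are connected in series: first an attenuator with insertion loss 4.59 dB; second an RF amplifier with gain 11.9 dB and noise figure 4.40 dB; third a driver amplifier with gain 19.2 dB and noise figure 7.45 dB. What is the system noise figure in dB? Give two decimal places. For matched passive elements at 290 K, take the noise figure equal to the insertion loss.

Convert to linear (a loss of L dB is a gain of −L dB): F_i = 10^(NF_i/10), G_i = 10^(G_i,dB/10)
  Stage 1: F_1 = 10^(4.59/10) = 2.877, G_1 = 10^(−4.59/10) = 0.3475
  Stage 2: F_2 = 10^(4.40/10) = 2.754, G_2 = 10^(11.9/10) = 15.49
  Stage 3: F_3 = 10^(7.45/10) = 5.559, G_3 = 10^(19.2/10) = 83.18
Friis cascade:
  F = 2.877 + (2.754 − 1)/0.3475 + (5.559 − 1)/5.383 = 8.772
NF = 10 log₁₀(8.772) = 9.43 dB

9.43 dB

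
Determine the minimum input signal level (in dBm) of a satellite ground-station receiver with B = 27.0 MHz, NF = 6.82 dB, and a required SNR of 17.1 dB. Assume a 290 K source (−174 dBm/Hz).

Sensitivity = −174 + 10 log₁₀(B) + NF + SNR_min
= −174 + 74.31 + 6.82 + 17.1
= −75.77 dBm → −75.8 dBm

−75.8 dBm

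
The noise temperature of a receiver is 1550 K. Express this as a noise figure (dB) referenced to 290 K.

8.02 dB

F = 1 + T_e/T₀ = 1 + 1550/290 = 6.34483
NF = 10 log₁₀(6.34483) = 8.02 dB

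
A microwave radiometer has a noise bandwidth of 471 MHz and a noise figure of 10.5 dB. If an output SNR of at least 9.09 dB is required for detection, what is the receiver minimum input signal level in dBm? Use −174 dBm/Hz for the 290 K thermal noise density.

−67.7 dBm

Sensitivity = −174 + 10 log₁₀(B) + NF + SNR_min
= −174 + 86.73 + 10.5 + 9.09
= −67.68 dBm → −67.7 dBm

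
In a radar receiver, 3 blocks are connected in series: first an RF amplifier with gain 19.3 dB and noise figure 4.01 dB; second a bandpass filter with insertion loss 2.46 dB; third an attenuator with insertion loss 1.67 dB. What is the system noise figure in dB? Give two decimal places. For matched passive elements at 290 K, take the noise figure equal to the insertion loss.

4.04 dB

Convert to linear (a loss of L dB is a gain of −L dB): F_i = 10^(NF_i/10), G_i = 10^(G_i,dB/10)
  Stage 1: F_1 = 10^(4.01/10) = 2.518, G_1 = 10^(19.3/10) = 85.11
  Stage 2: F_2 = 10^(2.46/10) = 1.762, G_2 = 10^(−2.46/10) = 0.5675
  Stage 3: F_3 = 10^(1.67/10) = 1.469, G_3 = 10^(−1.67/10) = 0.6808
Friis cascade:
  F = 2.518 + (1.762 − 1)/85.11 + (1.469 − 1)/48.31 = 2.536
NF = 10 log₁₀(2.536) = 4.04 dB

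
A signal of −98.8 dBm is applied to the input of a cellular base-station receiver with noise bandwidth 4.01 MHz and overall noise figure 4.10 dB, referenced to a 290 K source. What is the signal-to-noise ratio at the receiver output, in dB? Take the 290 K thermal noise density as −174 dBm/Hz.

Noise floor: N = −174 + 10 log₁₀(B) + NF
10 log₁₀(4.01×10⁶) = 66.03 dB
N = −174 + 66.03 + 4.10 = −103.87 dBm
SNR = P_sig − N = −98.8 − (−103.87) = 5.07 dB → 5.1 dB

5.1 dB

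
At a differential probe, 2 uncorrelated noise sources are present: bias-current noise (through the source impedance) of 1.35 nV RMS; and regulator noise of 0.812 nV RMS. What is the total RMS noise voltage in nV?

Uncorrelated sources add in power (mean-square): V_tot = √(ΣV_i²)
V_tot = √[(1.35×10⁻⁹)² + (8.12×10⁻¹⁰)²] = 1.58×10⁻⁹ V = 1.58 nV

1.58 nV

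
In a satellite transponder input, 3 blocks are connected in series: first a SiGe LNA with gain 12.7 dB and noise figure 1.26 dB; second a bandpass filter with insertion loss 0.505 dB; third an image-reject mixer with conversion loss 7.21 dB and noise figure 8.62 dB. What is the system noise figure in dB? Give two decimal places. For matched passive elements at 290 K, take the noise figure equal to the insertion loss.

Convert to linear (a loss of L dB is a gain of −L dB): F_i = 10^(NF_i/10), G_i = 10^(G_i,dB/10)
  Stage 1: F_1 = 10^(1.26/10) = 1.337, G_1 = 10^(12.7/10) = 18.62
  Stage 2: F_2 = 10^(0.505/10) = 1.123, G_2 = 10^(−0.505/10) = 0.8902
  Stage 3: F_3 = 10^(8.62/10) = 7.278, G_3 = 10^(−7.21/10) = 0.1901
Friis cascade:
  F = 1.337 + (1.123 − 1)/18.62 + (7.278 − 1)/16.58 = 1.722
NF = 10 log₁₀(1.722) = 2.36 dB

2.36 dB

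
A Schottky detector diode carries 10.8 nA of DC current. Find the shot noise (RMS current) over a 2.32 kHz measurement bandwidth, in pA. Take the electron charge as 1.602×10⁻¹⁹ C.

2.83 pA

I_n = √(2qI·B)
2qI·B = 2 × 1.602×10⁻¹⁹ × 1.08×10⁻⁸ × 2.32×10³ = 8.03×10⁻²⁴ A²
I_n = √(8.03×10⁻²⁴) = 2.83×10⁻¹² A = 2.83 pA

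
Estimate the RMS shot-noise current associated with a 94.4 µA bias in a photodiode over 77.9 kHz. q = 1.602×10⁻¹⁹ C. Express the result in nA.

I_n = √(2qI·B)
2qI·B = 2 × 1.602×10⁻¹⁹ × 9.44×10⁻⁵ × 7.79×10⁴ = 2.36×10⁻¹⁸ A²
I_n = √(2.36×10⁻¹⁸) = 1.53×10⁻⁹ A = 1.53 nA

1.53 nA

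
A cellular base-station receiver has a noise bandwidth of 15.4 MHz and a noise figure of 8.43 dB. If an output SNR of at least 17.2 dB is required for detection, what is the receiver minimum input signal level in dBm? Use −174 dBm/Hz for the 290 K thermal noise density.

−76.5 dBm

Sensitivity = −174 + 10 log₁₀(B) + NF + SNR_min
= −174 + 71.88 + 8.43 + 17.2
= −76.49 dBm → −76.5 dBm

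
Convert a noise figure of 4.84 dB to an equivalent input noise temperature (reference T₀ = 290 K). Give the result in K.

594 K

F = 10^(4.84/10) = 3.04789
T_e = (F − 1)·T₀ = (3.04789 − 1) × 290 = 594 K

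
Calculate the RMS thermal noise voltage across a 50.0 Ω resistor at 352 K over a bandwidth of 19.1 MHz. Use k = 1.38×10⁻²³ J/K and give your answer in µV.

4.31 µV

V_n = √(4kTRB)
4kTRB = 4 × 1.38×10⁻²³ × 352 × 5.00×10¹ × 1.91×10⁷ = 1.86×10⁻¹¹ V²
V_n = √(1.86×10⁻¹¹) = 4.31×10⁻⁶ V = 4.31 µV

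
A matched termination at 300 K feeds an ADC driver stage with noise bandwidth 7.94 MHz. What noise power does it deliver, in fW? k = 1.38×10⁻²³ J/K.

32.9 fW

P_n = kTB = 1.38×10⁻²³ × 300 × 7.94×10⁶ = 3.29×10⁻¹⁴ W = 32.9 fW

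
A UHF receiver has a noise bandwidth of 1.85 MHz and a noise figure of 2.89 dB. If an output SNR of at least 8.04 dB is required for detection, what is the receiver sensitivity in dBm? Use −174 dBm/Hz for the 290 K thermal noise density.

Sensitivity = −174 + 10 log₁₀(B) + NF + SNR_min
= −174 + 62.67 + 2.89 + 8.04
= −100.40 dBm → −100.4 dBm

−100.4 dBm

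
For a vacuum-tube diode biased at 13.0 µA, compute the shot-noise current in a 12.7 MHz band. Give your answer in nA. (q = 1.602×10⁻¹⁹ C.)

7.27 nA

I_n = √(2qI·B)
2qI·B = 2 × 1.602×10⁻¹⁹ × 1.30×10⁻⁵ × 1.27×10⁷ = 5.29×10⁻¹⁷ A²
I_n = √(5.29×10⁻¹⁷) = 7.27×10⁻⁹ A = 7.27 nA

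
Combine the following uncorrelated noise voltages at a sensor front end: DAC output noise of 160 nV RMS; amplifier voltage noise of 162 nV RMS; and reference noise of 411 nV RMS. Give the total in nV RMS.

Uncorrelated sources add in power (mean-square): V_tot = √(ΣV_i²)
V_tot = √[(1.60×10⁻⁷)² + (1.62×10⁻⁷)² + (4.11×10⁻⁷)²] = 4.70×10⁻⁷ V = 470 nV

470 nV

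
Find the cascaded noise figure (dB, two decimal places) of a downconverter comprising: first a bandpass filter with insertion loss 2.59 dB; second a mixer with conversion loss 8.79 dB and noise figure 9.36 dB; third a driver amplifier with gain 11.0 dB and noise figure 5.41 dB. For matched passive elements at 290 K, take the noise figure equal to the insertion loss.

Convert to linear (a loss of L dB is a gain of −L dB): F_i = 10^(NF_i/10), G_i = 10^(G_i,dB/10)
  Stage 1: F_1 = 10^(2.59/10) = 1.816, G_1 = 10^(−2.59/10) = 0.5508
  Stage 2: F_2 = 10^(9.36/10) = 8.630, G_2 = 10^(−8.79/10) = 0.1321
  Stage 3: F_3 = 10^(5.41/10) = 3.475, G_3 = 10^(11.0/10) = 12.59
Friis cascade:
  F = 1.816 + (8.630 − 1)/0.5508 + (3.475 − 1)/0.07278 = 49.68
NF = 10 log₁₀(49.68) = 16.96 dB

16.96 dB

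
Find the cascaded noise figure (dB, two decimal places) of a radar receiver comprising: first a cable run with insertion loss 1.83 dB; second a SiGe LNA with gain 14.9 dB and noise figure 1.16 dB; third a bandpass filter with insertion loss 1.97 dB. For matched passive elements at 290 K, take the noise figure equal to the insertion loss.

Convert to linear (a loss of L dB is a gain of −L dB): F_i = 10^(NF_i/10), G_i = 10^(G_i,dB/10)
  Stage 1: F_1 = 10^(1.83/10) = 1.524, G_1 = 10^(−1.83/10) = 0.6561
  Stage 2: F_2 = 10^(1.16/10) = 1.306, G_2 = 10^(14.9/10) = 30.90
  Stage 3: F_3 = 10^(1.97/10) = 1.574, G_3 = 10^(−1.97/10) = 0.6353
Friis cascade:
  F = 1.524 + (1.306 − 1)/0.6561 + (1.574 − 1)/20.28 = 2.019
NF = 10 log₁₀(2.019) = 3.05 dB

3.05 dB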